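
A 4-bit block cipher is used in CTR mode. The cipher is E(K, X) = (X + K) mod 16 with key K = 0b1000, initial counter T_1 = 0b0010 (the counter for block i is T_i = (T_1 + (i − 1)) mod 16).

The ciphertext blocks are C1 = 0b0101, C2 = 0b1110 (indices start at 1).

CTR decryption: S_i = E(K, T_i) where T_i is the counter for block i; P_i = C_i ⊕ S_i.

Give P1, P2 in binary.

P1: T = 0b0010, S = E(K, T) = 0b1010; 0b0101 ⊕ 0b1010 = 0b1111.
P2: T = 0b0011, S = E(K, T) = 0b1011; 0b1110 ⊕ 0b1011 = 0b0101.

P1 = 0b1111, P2 = 0b0101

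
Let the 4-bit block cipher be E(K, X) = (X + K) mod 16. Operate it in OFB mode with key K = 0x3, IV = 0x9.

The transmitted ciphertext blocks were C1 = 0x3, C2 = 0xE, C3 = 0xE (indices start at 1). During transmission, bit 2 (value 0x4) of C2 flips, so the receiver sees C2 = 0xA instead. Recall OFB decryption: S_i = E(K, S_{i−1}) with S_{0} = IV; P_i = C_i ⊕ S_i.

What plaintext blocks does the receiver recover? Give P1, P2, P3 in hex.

Only C2 changed, to 0xA. In OFB, a change in C_i flips the same bit in P_i only; the keystream is unaffected. Decrypting the received ciphertext:
P1: S = E(K, 0x9) = 0xC; 0x3 ⊕ 0xC = 0xF.
P2: S = E(K, 0xC) = 0xF; 0xA ⊕ 0xF = 0x5.
P3: S = E(K, 0xF) = 0x2; 0xE ⊕ 0x2 = 0xC.
Blocks that differ from the original plaintext: P2.

P1 = 0xF, P2 = 0x5, P3 = 0xC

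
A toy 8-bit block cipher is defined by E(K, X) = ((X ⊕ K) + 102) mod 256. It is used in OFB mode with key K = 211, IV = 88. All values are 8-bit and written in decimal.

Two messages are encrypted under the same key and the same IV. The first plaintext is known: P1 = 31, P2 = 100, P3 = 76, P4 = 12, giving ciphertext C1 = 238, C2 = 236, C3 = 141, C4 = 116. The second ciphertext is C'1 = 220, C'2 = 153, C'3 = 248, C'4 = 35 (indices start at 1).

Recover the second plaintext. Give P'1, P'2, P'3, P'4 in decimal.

In OFB with a reused IV, both messages share the same keystream S_i, so C_i ⊕ C'_i = P_i ⊕ P'_i and thus P'_i = P_i ⊕ C_i ⊕ C'_i.
P'1: 31 ⊕ 238 ⊕ 220 = 45.
P'2: 100 ⊕ 236 ⊕ 153 = 17.
P'3: 76 ⊕ 141 ⊕ 248 = 57.
P'4: 12 ⊕ 116 ⊕ 35 = 91.

P'1 = 45, P'2 = 17, P'3 = 57, P'4 = 91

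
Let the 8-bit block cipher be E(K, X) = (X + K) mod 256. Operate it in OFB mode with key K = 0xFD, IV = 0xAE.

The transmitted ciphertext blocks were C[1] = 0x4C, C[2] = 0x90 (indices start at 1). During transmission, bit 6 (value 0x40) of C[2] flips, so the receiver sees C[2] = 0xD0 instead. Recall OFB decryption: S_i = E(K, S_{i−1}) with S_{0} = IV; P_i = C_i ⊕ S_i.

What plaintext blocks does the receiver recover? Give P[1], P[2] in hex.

P[1] = 0xE7, P[2] = 0x78

Only C[2] changed, to 0xD0. In OFB, a change in C_i flips the same bit in P_i only; the keystream is unaffected. Decrypting the received ciphertext:
P[1]: S = E(K, 0xAE) = 0xAB; 0x4C ⊕ 0xAB = 0xE7.
P[2]: S = E(K, 0xAB) = 0xA8; 0xD0 ⊕ 0xA8 = 0x78.
Blocks that differ from the original plaintext: P[2].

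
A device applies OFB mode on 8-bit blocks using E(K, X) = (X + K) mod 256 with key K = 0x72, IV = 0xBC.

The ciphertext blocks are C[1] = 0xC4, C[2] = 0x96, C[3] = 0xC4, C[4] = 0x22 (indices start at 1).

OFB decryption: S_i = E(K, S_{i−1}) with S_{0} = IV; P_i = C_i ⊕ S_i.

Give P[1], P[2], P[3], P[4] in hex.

P[1]: S = E(K, 0xBC) = 0x2E; 0xC4 ⊕ 0x2E = 0xEA.
P[2]: S = E(K, 0x2E) = 0xA0; 0x96 ⊕ 0xA0 = 0x36.
P[3]: S = E(K, 0xA0) = 0x12; 0xC4 ⊕ 0x12 = 0xD6.
P[4]: S = E(K, 0x12) = 0x84; 0x22 ⊕ 0x84 = 0xA6.

P[1] = 0xEA, P[2] = 0x36, P[3] = 0xD6, P[4] = 0xA6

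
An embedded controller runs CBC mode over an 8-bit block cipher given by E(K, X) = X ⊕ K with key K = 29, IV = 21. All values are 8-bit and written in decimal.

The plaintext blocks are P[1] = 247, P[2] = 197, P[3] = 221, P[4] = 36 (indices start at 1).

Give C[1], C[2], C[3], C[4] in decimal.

CBC encryption: C_i = E(K, P_i ⊕ C_{i−1}), with C_{0} = IV.
C[1]: P[1] ⊕ 21 = 226; E(K, 226) = 255.
C[2]: P[2] ⊕ 255 = 58; E(K, 58) = 39.
C[3]: P[3] ⊕ 39 = 250; E(K, 250) = 231.
C[4]: P[4] ⊕ 231 = 195; E(K, 195) = 222.

C[1] = 255, C[2] = 39, C[3] = 231, C[4] = 222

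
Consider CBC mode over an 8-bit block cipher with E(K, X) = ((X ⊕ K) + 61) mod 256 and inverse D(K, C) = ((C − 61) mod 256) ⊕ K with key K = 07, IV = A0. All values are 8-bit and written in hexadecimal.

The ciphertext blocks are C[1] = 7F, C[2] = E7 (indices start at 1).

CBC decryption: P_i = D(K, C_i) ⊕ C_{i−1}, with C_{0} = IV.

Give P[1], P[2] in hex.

P[1] = B9, P[2] = FE

P[1]: D(K, 7F) = 19; 19 ⊕ A0 = B9.
P[2]: D(K, E7) = 81; 81 ⊕ 7F = FE.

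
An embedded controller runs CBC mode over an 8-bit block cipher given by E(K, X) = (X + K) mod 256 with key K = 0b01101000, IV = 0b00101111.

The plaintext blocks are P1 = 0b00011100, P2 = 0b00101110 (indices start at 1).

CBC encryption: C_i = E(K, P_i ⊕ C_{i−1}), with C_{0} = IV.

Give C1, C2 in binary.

C1 = 0b10011011, C2 = 0b00011101

C1: P1 ⊕ 0b00101111 = 0b00110011; E(K, 0b00110011) = 0b10011011.
C2: P2 ⊕ 0b10011011 = 0b10110101; E(K, 0b10110101) = 0b00011101.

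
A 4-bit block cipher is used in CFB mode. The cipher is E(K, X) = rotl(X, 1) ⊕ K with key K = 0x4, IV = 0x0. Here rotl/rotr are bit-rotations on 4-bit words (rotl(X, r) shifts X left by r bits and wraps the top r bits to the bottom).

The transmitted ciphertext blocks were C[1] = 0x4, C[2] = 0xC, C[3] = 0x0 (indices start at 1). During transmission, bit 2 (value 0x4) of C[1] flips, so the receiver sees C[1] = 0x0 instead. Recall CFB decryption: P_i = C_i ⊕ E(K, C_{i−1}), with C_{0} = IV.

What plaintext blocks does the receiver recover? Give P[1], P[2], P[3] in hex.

P[1] = 0x4, P[2] = 0x8, P[3] = 0xD

Only C[1] changed, to 0x0. In CFB, a change in C_i flips the same bit in P_i and garbles P_{i+1}. Decrypting the received ciphertext:
P[1]: E(K, 0x0) = 0x4; 0x0 ⊕ 0x4 = 0x4.
P[2]: E(K, 0x0) = 0x4; 0xC ⊕ 0x4 = 0x8.
P[3]: E(K, 0xC) = 0xD; 0x0 ⊕ 0xD = 0xD.
Blocks that differ from the original plaintext: P[1], P[2].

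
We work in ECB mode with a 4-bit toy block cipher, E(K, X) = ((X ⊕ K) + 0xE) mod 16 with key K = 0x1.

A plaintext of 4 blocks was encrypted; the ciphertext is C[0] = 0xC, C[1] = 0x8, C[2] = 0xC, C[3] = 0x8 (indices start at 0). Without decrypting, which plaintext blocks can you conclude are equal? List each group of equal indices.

P[0] = P[2]; P[1] = P[3]

ECB encrypts each block independently with the same key, so equal ciphertext blocks imply equal plaintext blocks.
C[0] = C[2] = 0xC, so P[0] = P[2].
C[1] = C[3] = 0x8, so P[1] = P[3].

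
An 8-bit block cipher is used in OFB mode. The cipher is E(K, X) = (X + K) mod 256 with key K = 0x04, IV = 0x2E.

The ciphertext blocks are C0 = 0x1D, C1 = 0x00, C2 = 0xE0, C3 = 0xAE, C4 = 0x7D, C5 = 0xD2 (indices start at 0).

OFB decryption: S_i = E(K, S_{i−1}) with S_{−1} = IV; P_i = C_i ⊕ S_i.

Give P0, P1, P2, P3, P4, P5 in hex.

P0 = 0x2F, P1 = 0x36, P2 = 0xDA, P3 = 0x90, P4 = 0x3F, P5 = 0x94

P0: S = E(K, 0x2E) = 0x32; 0x1D ⊕ 0x32 = 0x2F.
P1: S = E(K, 0x32) = 0x36; 0x00 ⊕ 0x36 = 0x36.
P2: S = E(K, 0x36) = 0x3A; 0xE0 ⊕ 0x3A = 0xDA.
P3: S = E(K, 0x3A) = 0x3E; 0xAE ⊕ 0x3E = 0x90.
P4: S = E(K, 0x3E) = 0x42; 0x7D ⊕ 0x42 = 0x3F.
P5: S = E(K, 0x42) = 0x46; 0xD2 ⊕ 0x46 = 0x94.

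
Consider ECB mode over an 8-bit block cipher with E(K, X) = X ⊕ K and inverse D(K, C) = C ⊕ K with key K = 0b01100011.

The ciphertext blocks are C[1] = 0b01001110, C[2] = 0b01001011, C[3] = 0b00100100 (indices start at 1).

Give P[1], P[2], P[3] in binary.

ECB decryption: P_i = D(K, C_i).
P[1]: D(K, 0b01001110) = 0b00101101.
P[2]: D(K, 0b01001011) = 0b00101000.
P[3]: D(K, 0b00100100) = 0b01000111.

P[1] = 0b00101101, P[2] = 0b00101000, P[3] = 0b01000111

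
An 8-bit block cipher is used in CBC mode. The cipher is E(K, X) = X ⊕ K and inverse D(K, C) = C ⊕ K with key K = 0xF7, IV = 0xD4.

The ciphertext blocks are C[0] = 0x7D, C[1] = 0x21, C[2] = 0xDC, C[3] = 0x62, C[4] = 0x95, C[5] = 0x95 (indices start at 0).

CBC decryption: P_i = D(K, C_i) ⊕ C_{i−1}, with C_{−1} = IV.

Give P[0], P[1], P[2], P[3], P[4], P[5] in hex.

P[0]: D(K, 0x7D) = 0x8A; 0x8A ⊕ 0xD4 = 0x5E.
P[1]: D(K, 0x21) = 0xD6; 0xD6 ⊕ 0x7D = 0xAB.
P[2]: D(K, 0xDC) = 0x2B; 0x2B ⊕ 0x21 = 0x0A.
P[3]: D(K, 0x62) = 0x95; 0x95 ⊕ 0xDC = 0x49.
P[4]: D(K, 0x95) = 0x62; 0x62 ⊕ 0x62 = 0x00.
P[5]: D(K, 0x95) = 0x62; 0x62 ⊕ 0x95 = 0xF7.

P[0] = 0x5E, P[1] = 0xAB, P[2] = 0x0A, P[3] = 0x49, P[4] = 0x00, P[5] = 0xF7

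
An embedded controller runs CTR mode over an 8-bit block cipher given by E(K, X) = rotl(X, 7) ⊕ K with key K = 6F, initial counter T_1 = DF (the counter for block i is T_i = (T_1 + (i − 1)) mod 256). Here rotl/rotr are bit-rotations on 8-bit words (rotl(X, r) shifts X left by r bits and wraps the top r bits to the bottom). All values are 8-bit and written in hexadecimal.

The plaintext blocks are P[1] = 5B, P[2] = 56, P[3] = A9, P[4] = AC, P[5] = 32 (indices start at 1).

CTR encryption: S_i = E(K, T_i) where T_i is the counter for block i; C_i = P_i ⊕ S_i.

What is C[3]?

C[1]: T = DF, S = E(K, T) = 80; 5B ⊕ 80 = DB.
C[2]: T = E0, S = E(K, T) = 1F; 56 ⊕ 1F = 49.
C[3]: T = E1, S = E(K, T) = 9F; A9 ⊕ 9F = 36.

C[3] = 36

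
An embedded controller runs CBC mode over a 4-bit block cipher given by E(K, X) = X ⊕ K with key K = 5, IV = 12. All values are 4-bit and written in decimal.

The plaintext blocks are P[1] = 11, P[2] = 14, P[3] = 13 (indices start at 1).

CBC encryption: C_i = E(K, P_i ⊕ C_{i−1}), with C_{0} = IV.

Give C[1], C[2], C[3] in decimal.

C[1] = 2, C[2] = 9, C[3] = 1

C[1]: P[1] ⊕ 12 = 7; E(K, 7) = 2.
C[2]: P[2] ⊕ 2 = 12; E(K, 12) = 9.
C[3]: P[3] ⊕ 9 = 4; E(K, 4) = 1.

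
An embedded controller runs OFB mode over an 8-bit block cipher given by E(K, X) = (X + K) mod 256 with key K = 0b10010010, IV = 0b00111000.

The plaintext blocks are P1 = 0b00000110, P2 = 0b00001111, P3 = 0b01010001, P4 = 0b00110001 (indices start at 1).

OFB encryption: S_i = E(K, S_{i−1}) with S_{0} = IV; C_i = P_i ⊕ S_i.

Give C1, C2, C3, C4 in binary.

C1 = 0b11001100, C2 = 0b01010011, C3 = 0b10111111, C4 = 0b10110001

C1: S = E(K, 0b00111000) = 0b11001010; 0b00000110 ⊕ 0b11001010 = 0b11001100.
C2: S = E(K, 0b11001010) = 0b01011100; 0b00001111 ⊕ 0b01011100 = 0b01010011.
C3: S = E(K, 0b01011100) = 0b11101110; 0b01010001 ⊕ 0b11101110 = 0b10111111.
C4: S = E(K, 0b11101110) = 0b10000000; 0b00110001 ⊕ 0b10000000 = 0b10110001.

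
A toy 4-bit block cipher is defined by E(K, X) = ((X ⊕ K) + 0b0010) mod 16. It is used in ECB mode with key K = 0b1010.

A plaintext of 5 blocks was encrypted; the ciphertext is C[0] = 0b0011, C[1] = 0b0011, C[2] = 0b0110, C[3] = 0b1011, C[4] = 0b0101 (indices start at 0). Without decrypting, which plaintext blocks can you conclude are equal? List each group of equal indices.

ECB encrypts each block independently with the same key, so equal ciphertext blocks imply equal plaintext blocks.
C[0] = C[1] = 0b0011, so P[0] = P[1].

P[0] = P[1]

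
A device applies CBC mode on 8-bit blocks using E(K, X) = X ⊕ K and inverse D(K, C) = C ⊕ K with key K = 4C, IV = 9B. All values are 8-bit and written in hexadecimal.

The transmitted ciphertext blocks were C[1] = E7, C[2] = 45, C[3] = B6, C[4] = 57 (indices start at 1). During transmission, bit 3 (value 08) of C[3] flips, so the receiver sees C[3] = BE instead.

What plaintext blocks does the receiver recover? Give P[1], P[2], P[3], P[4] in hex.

P[1] = 30, P[2] = EE, P[3] = B7, P[4] = A5

CBC decryption: P_i = D(K, C_i) ⊕ C_{i−1}, with C_{0} = IV.
Only C[3] changed, to BE. In CBC, a change in C_i garbles P_i and flips the same bit in P_{i+1}. Decrypting the received ciphertext:
P[1]: D(K, E7) = AB; AB ⊕ 9B = 30.
P[2]: D(K, 45) = 09; 09 ⊕ E7 = EE.
P[3]: D(K, BE) = F2; F2 ⊕ 45 = B7.
P[4]: D(K, 57) = 1B; 1B ⊕ BE = A5.
Blocks that differ from the original plaintext: P[3], P[4].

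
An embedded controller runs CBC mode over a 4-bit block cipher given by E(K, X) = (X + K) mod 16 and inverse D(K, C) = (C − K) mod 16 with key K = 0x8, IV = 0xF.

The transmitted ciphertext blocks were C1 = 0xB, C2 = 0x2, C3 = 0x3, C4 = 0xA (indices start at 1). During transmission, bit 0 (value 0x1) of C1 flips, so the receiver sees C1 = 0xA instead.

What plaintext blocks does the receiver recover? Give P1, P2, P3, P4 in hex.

P1 = 0xD, P2 = 0x0, P3 = 0x9, P4 = 0x1

CBC decryption: P_i = D(K, C_i) ⊕ C_{i−1}, with C_{0} = IV.
Only C1 changed, to 0xA. In CBC, a change in C_i garbles P_i and flips the same bit in P_{i+1}. Decrypting the received ciphertext:
P1: D(K, 0xA) = 0x2; 0x2 ⊕ 0xF = 0xD.
P2: D(K, 0x2) = 0xA; 0xA ⊕ 0xA = 0x0.
P3: D(K, 0x3) = 0xB; 0xB ⊕ 0x2 = 0x9.
P4: D(K, 0xA) = 0x2; 0x2 ⊕ 0x3 = 0x1.
Blocks that differ from the original plaintext: P1, P2.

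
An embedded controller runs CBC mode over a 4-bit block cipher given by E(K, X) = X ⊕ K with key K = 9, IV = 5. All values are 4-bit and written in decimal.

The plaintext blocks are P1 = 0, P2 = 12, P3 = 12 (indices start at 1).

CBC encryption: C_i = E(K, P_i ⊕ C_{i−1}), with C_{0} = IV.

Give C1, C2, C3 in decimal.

C1 = 12, C2 = 9, C3 = 12

C1: P1 ⊕ 5 = 5; E(K, 5) = 12.
C2: P2 ⊕ 12 = 0; E(K, 0) = 9.
C3: P3 ⊕ 9 = 5; E(K, 5) = 12.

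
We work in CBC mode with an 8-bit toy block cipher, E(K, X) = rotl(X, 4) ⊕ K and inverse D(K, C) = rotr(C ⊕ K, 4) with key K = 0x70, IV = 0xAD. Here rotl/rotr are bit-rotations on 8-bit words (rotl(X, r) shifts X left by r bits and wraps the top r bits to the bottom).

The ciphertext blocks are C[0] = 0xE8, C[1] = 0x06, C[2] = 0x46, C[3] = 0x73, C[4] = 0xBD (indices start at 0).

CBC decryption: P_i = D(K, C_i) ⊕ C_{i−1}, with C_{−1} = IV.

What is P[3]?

P[3]: D(K, 0x73) = 0x30; 0x30 ⊕ 0x46 = 0x76.

P[3] = 0x76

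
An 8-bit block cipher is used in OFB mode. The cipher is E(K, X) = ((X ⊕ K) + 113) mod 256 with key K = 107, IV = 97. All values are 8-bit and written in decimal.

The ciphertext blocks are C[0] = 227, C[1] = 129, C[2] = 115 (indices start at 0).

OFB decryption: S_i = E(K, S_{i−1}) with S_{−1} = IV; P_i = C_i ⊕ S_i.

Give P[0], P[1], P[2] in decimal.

P[0]: S = E(K, 97) = 123; 227 ⊕ 123 = 152.
P[1]: S = E(K, 123) = 129; 129 ⊕ 129 = 0.
P[2]: S = E(K, 129) = 91; 115 ⊕ 91 = 40.

P[0] = 152, P[1] = 0, P[2] = 40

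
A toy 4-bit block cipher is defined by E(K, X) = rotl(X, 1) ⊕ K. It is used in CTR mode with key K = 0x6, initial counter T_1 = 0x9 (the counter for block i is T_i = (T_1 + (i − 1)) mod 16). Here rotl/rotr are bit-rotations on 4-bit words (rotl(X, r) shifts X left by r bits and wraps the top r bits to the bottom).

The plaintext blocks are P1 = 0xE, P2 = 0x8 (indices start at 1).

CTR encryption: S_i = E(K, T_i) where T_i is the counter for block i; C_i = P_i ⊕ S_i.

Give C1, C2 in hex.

C1 = 0xB, C2 = 0xB

C1: T = 0x9, S = E(K, T) = 0x5; 0xE ⊕ 0x5 = 0xB.
C2: T = 0xA, S = E(K, T) = 0x3; 0x8 ⊕ 0x3 = 0xB.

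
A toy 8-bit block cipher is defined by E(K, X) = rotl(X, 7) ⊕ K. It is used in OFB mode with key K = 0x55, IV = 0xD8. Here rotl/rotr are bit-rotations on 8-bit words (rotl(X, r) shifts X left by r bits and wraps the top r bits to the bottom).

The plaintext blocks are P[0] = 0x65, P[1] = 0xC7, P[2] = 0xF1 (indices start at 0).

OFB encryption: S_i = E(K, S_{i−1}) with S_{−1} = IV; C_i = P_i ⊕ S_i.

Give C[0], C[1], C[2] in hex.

C[0]: S = E(K, 0xD8) = 0x39; 0x65 ⊕ 0x39 = 0x5C.
C[1]: S = E(K, 0x39) = 0xC9; 0xC7 ⊕ 0xC9 = 0x0E.
C[2]: S = E(K, 0xC9) = 0xB1; 0xF1 ⊕ 0xB1 = 0x40.

C[0] = 0x5C, C[1] = 0x0E, C[2] = 0x40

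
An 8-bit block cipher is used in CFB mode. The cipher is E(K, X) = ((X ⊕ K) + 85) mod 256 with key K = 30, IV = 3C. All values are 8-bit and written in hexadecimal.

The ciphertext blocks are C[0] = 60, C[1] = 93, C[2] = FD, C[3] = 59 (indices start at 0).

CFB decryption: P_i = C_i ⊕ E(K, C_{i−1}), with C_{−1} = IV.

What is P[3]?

P[3]: E(K, FD) = 52; 59 ⊕ 52 = 0B.

P[3] = 0B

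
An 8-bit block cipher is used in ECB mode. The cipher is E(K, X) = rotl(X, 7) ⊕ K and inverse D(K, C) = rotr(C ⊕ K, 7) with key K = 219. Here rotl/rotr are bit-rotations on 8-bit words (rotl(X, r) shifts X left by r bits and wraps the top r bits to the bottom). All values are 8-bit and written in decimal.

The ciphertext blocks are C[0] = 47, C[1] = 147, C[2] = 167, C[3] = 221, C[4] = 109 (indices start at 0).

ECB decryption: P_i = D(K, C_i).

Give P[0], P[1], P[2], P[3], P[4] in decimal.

P[0]: D(K, 47) = 233.
P[1]: D(K, 147) = 144.
P[2]: D(K, 167) = 248.
P[3]: D(K, 221) = 12.
P[4]: D(K, 109) = 109.

P[0] = 233, P[1] = 144, P[2] = 248, P[3] = 12, P[4] = 109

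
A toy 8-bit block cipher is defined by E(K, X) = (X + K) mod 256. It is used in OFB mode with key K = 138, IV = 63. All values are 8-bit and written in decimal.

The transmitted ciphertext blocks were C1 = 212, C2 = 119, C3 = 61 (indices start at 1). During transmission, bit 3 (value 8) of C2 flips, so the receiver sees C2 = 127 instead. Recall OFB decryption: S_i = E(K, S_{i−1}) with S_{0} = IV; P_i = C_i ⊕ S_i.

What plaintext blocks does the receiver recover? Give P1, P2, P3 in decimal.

P1 = 29, P2 = 44, P3 = 224

Only C2 changed, to 127. In OFB, a change in C_i flips the same bit in P_i only; the keystream is unaffected. Decrypting the received ciphertext:
P1: S = E(K, 63) = 201; 212 ⊕ 201 = 29.
P2: S = E(K, 201) = 83; 127 ⊕ 83 = 44.
P3: S = E(K, 83) = 221; 61 ⊕ 221 = 224.
Blocks that differ from the original plaintext: P2.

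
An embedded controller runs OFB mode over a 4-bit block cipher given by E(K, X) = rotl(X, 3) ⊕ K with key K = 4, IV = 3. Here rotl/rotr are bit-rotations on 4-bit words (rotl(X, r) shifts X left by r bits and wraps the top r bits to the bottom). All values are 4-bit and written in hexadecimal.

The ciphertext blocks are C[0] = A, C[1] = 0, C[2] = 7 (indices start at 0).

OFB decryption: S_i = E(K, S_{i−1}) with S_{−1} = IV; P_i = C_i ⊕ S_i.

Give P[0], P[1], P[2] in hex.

P[0]: S = E(K, 3) = D; A ⊕ D = 7.
P[1]: S = E(K, D) = A; 0 ⊕ A = A.
P[2]: S = E(K, A) = 1; 7 ⊕ 1 = 6.

P[0] = 7, P[1] = A, P[2] = 6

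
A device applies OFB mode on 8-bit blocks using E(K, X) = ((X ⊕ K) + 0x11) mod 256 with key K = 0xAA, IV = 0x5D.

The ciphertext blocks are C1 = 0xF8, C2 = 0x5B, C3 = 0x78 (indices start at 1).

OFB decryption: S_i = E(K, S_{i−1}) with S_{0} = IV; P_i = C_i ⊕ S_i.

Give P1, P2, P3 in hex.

P1: S = E(K, 0x5D) = 0x08; 0xF8 ⊕ 0x08 = 0xF0.
P2: S = E(K, 0x08) = 0xB3; 0x5B ⊕ 0xB3 = 0xE8.
P3: S = E(K, 0xB3) = 0x2A; 0x78 ⊕ 0x2A = 0x52.

P1 = 0xF0, P2 = 0xE8, P3 = 0x52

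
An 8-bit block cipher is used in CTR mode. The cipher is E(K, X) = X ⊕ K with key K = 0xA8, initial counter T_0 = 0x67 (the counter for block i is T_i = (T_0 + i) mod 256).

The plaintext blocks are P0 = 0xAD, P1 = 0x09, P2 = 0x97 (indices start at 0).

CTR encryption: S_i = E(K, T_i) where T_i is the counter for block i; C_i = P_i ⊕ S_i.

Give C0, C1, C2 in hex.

C0 = 0x62, C1 = 0xC9, C2 = 0x56

C0: T = 0x67, S = E(K, T) = 0xCF; 0xAD ⊕ 0xCF = 0x62.
C1: T = 0x68, S = E(K, T) = 0xC0; 0x09 ⊕ 0xC0 = 0xC9.
C2: T = 0x69, S = E(K, T) = 0xC1; 0x97 ⊕ 0xC1 = 0x56.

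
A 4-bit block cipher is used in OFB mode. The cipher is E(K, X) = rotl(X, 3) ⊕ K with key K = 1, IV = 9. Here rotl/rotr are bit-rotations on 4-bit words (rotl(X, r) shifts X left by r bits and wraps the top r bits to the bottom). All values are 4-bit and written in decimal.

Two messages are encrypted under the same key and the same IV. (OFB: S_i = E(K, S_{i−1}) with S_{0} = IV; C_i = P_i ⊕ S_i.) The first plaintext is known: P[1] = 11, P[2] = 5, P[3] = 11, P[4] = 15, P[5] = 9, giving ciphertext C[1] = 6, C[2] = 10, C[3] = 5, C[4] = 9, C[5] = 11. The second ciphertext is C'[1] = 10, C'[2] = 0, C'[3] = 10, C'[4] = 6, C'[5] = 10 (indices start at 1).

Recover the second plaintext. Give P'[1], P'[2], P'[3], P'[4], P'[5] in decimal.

In OFB with a reused IV, both messages share the same keystream S_i, so C_i ⊕ C'_i = P_i ⊕ P'_i and thus P'_i = P_i ⊕ C_i ⊕ C'_i.
P'[1]: 11 ⊕ 6 ⊕ 10 = 7.
P'[2]: 5 ⊕ 10 ⊕ 0 = 15.
P'[3]: 11 ⊕ 5 ⊕ 10 = 4.
P'[4]: 15 ⊕ 9 ⊕ 6 = 0.
P'[5]: 9 ⊕ 11 ⊕ 10 = 8.

P'[1] = 7, P'[2] = 15, P'[3] = 4, P'[4] = 0, P'[5] = 8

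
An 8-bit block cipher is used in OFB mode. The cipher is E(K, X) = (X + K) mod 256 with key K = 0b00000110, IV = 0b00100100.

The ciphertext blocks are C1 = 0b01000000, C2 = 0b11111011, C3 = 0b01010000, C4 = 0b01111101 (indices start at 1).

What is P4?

OFB decryption: S_i = E(K, S_{i−1}) with S_{0} = IV; P_i = C_i ⊕ S_i.
P1: S = E(K, 0b00100100) = 0b00101010; 0b01000000 ⊕ 0b00101010 = 0b01101010.
P2: S = E(K, 0b00101010) = 0b00110000; 0b11111011 ⊕ 0b00110000 = 0b11001011.
P3: S = E(K, 0b00110000) = 0b00110110; 0b01010000 ⊕ 0b00110110 = 0b01100110.
P4: S = E(K, 0b00110110) = 0b00111100; 0b01111101 ⊕ 0b00111100 = 0b01000001.

P4 = 0b01000001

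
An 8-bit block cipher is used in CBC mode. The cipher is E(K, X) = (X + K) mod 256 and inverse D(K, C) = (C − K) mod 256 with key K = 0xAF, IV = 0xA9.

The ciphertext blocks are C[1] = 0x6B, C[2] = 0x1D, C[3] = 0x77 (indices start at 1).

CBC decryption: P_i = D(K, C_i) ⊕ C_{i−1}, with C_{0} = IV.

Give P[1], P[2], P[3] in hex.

P[1] = 0x15, P[2] = 0x05, P[3] = 0xD5

P[1]: D(K, 0x6B) = 0xBC; 0xBC ⊕ 0xA9 = 0x15.
P[2]: D(K, 0x1D) = 0x6E; 0x6E ⊕ 0x6B = 0x05.
P[3]: D(K, 0x77) = 0xC8; 0xC8 ⊕ 0x1D = 0xD5.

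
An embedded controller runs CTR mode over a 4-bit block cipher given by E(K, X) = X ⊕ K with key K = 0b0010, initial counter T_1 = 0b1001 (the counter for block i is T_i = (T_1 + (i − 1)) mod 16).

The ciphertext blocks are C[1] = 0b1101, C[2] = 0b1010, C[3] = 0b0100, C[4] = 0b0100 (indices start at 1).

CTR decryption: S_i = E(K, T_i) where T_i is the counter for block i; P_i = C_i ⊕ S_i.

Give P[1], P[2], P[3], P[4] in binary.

P[1] = 0b0110, P[2] = 0b0010, P[3] = 0b1101, P[4] = 0b1010

P[1]: T = 0b1001, S = E(K, T) = 0b1011; 0b1101 ⊕ 0b1011 = 0b0110.
P[2]: T = 0b1010, S = E(K, T) = 0b1000; 0b1010 ⊕ 0b1000 = 0b0010.
P[3]: T = 0b1011, S = E(K, T) = 0b1001; 0b0100 ⊕ 0b1001 = 0b1101.
P[4]: T = 0b1100, S = E(K, T) = 0b1110; 0b0100 ⊕ 0b1110 = 0b1010.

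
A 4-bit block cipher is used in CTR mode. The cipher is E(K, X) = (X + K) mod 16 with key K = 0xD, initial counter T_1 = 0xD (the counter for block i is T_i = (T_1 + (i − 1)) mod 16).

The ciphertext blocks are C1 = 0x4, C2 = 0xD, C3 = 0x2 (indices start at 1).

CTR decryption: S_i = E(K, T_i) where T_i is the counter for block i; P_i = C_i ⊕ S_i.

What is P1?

P1: T = 0xD, S = E(K, T) = 0xA; 0x4 ⊕ 0xA = 0xE.

P1 = 0xE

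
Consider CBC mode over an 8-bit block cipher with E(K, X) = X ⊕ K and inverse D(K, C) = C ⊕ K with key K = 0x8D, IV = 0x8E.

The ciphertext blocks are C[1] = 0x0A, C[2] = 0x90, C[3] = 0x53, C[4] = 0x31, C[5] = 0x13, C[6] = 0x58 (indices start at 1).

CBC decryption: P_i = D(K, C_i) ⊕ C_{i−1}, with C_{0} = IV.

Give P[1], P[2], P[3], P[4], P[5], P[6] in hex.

P[1]: D(K, 0x0A) = 0x87; 0x87 ⊕ 0x8E = 0x09.
P[2]: D(K, 0x90) = 0x1D; 0x1D ⊕ 0x0A = 0x17.
P[3]: D(K, 0x53) = 0xDE; 0xDE ⊕ 0x90 = 0x4E.
P[4]: D(K, 0x31) = 0xBC; 0xBC ⊕ 0x53 = 0xEF.
P[5]: D(K, 0x13) = 0x9E; 0x9E ⊕ 0x31 = 0xAF.
P[6]: D(K, 0x58) = 0xD5; 0xD5 ⊕ 0x13 = 0xC6.

P[1] = 0x09, P[2] = 0x17, P[3] = 0x4E, P[4] = 0xEF, P[5] = 0xAF, P[6] = 0xC6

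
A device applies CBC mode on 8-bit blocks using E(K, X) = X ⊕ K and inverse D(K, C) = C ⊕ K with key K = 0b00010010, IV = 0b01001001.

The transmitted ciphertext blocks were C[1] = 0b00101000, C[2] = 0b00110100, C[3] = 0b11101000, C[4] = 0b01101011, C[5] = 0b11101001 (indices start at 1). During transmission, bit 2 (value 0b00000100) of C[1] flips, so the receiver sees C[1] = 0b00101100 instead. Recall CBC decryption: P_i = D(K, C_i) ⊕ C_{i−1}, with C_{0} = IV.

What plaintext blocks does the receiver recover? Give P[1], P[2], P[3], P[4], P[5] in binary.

Only C[1] changed, to 0b00101100. In CBC, a change in C_i garbles P_i and flips the same bit in P_{i+1}. Decrypting the received ciphertext:
P[1]: D(K, 0b00101100) = 0b00111110; 0b00111110 ⊕ 0b01001001 = 0b01110111.
P[2]: D(K, 0b00110100) = 0b00100110; 0b00100110 ⊕ 0b00101100 = 0b00001010.
P[3]: D(K, 0b11101000) = 0b11111010; 0b11111010 ⊕ 0b00110100 = 0b11001110.
P[4]: D(K, 0b01101011) = 0b01111001; 0b01111001 ⊕ 0b11101000 = 0b10010001.
P[5]: D(K, 0b11101001) = 0b11111011; 0b11111011 ⊕ 0b01101011 = 0b10010000.
Blocks that differ from the original plaintext: P[1], P[2].

P[1] = 0b01110111, P[2] = 0b00001010, P[3] = 0b11001110, P[4] = 0b10010001, P[5] = 0b10010000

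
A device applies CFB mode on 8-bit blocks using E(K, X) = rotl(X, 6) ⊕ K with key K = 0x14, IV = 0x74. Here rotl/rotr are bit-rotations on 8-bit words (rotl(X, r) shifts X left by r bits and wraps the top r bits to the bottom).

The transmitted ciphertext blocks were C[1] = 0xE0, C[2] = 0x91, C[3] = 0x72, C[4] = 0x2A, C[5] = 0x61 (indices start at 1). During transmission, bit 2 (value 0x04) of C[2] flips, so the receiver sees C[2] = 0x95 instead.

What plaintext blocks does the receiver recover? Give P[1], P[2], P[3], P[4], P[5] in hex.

P[1] = 0xE9, P[2] = 0xB9, P[3] = 0x03, P[4] = 0xA2, P[5] = 0xFF

CFB decryption: P_i = C_i ⊕ E(K, C_{i−1}), with C_{0} = IV.
Only C[2] changed, to 0x95. In CFB, a change in C_i flips the same bit in P_i and garbles P_{i+1}. Decrypting the received ciphertext:
P[1]: E(K, 0x74) = 0x09; 0xE0 ⊕ 0x09 = 0xE9.
P[2]: E(K, 0xE0) = 0x2C; 0x95 ⊕ 0x2C = 0xB9.
P[3]: E(K, 0x95) = 0x71; 0x72 ⊕ 0x71 = 0x03.
P[4]: E(K, 0x72) = 0x88; 0x2A ⊕ 0x88 = 0xA2.
P[5]: E(K, 0x2A) = 0x9E; 0x61 ⊕ 0x9E = 0xFF.
Blocks that differ from the original plaintext: P[2], P[3].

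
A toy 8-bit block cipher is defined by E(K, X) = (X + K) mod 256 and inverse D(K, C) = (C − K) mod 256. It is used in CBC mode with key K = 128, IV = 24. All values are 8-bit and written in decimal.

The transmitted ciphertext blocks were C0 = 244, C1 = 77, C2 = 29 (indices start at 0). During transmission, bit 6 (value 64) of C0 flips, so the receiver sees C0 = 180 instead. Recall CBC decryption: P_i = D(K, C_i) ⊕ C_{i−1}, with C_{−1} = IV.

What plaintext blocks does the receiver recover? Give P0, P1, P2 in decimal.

Only C0 changed, to 180. In CBC, a change in C_i garbles P_i and flips the same bit in P_{i+1}. Decrypting the received ciphertext:
P0: D(K, 180) = 52; 52 ⊕ 24 = 44.
P1: D(K, 77) = 205; 205 ⊕ 180 = 121.
P2: D(K, 29) = 157; 157 ⊕ 77 = 208.
Blocks that differ from the original plaintext: P0, P1.

P0 = 44, P1 = 121, P2 = 208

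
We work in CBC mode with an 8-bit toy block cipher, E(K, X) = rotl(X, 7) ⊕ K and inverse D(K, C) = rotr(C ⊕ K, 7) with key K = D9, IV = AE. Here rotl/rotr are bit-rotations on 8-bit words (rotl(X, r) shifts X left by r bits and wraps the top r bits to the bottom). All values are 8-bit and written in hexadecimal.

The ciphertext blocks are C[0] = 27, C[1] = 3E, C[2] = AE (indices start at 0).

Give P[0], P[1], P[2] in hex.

CBC decryption: P_i = D(K, C_i) ⊕ C_{i−1}, with C_{−1} = IV.
P[0]: D(K, 27) = FD; FD ⊕ AE = 53.
P[1]: D(K, 3E) = CF; CF ⊕ 27 = E8.
P[2]: D(K, AE) = EE; EE ⊕ 3E = D0.

P[0] = 53, P[1] = E8, P[2] = D0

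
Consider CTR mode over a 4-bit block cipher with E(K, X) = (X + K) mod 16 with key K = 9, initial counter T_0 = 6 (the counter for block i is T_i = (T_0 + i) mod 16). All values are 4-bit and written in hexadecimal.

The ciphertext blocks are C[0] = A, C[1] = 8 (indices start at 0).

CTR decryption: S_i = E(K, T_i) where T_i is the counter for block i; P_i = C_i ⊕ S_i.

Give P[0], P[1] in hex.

P[0]: T = 6, S = E(K, T) = F; A ⊕ F = 5.
P[1]: T = 7, S = E(K, T) = 0; 8 ⊕ 0 = 8.

P[0] = 5, P[1] = 8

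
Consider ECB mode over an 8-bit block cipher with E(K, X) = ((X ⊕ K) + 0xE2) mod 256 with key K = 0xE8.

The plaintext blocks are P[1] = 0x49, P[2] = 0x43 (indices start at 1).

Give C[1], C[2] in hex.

ECB encryption: C_i = E(K, P_i).
C[1]: E(K, 0x49) = 0x83.
C[2]: E(K, 0x43) = 0x8D.

C[1] = 0x83, C[2] = 0x8D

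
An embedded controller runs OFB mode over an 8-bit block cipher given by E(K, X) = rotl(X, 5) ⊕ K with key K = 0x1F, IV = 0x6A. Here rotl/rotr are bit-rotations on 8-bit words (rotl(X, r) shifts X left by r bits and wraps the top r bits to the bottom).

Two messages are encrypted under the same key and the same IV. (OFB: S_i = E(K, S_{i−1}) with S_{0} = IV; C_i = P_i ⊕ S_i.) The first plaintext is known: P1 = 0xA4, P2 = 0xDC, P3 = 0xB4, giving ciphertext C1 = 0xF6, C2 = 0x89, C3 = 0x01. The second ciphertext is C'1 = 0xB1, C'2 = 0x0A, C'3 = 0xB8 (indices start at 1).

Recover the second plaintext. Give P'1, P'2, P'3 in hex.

P'1 = 0xE3, P'2 = 0x5F, P'3 = 0x0D

In OFB with a reused IV, both messages share the same keystream S_i, so C_i ⊕ C'_i = P_i ⊕ P'_i and thus P'_i = P_i ⊕ C_i ⊕ C'_i.
P'1: 0xA4 ⊕ 0xF6 ⊕ 0xB1 = 0xE3.
P'2: 0xDC ⊕ 0x89 ⊕ 0x0A = 0x5F.
P'3: 0xB4 ⊕ 0x01 ⊕ 0xB8 = 0x0D.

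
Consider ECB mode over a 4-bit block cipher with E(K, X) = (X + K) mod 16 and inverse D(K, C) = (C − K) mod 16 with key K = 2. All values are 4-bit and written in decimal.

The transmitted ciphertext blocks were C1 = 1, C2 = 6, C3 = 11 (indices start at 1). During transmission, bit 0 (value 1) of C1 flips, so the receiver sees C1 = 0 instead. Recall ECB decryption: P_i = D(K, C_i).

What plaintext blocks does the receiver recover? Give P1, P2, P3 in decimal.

Only C1 changed, to 0. In ECB, a change in C_i affects only P_i. Decrypting the received ciphertext:
P1: D(K, 0) = 14.
P2: D(K, 6) = 4.
P3: D(K, 11) = 9.
Blocks that differ from the original plaintext: P1.

P1 = 14, P2 = 4, P3 = 9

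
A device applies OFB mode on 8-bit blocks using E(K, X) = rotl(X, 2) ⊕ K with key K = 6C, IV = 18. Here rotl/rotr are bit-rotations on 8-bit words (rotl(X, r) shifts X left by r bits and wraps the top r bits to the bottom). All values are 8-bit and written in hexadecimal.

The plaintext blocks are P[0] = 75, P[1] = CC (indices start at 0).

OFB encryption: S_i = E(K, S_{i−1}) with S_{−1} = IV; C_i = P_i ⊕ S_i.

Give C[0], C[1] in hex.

C[0]: S = E(K, 18) = 0C; 75 ⊕ 0C = 79.
C[1]: S = E(K, 0C) = 5C; CC ⊕ 5C = 90.

C[0] = 79, C[1] = 90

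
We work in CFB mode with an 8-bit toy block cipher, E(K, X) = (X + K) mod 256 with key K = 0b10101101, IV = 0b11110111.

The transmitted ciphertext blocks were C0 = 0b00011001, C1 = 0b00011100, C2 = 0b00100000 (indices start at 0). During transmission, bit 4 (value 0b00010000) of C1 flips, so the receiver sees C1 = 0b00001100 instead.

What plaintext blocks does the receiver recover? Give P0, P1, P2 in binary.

CFB decryption: P_i = C_i ⊕ E(K, C_{i−1}), with C_{−1} = IV.
Only C1 changed, to 0b00001100. In CFB, a change in C_i flips the same bit in P_i and garbles P_{i+1}. Decrypting the received ciphertext:
P0: E(K, 0b11110111) = 0b10100100; 0b00011001 ⊕ 0b10100100 = 0b10111101.
P1: E(K, 0b00011001) = 0b11000110; 0b00001100 ⊕ 0b11000110 = 0b11001010.
P2: E(K, 0b00001100) = 0b10111001; 0b00100000 ⊕ 0b10111001 = 0b10011001.
Blocks that differ from the original plaintext: P1, P2.

P0 = 0b10111101, P1 = 0b11001010, P2 = 0b10011001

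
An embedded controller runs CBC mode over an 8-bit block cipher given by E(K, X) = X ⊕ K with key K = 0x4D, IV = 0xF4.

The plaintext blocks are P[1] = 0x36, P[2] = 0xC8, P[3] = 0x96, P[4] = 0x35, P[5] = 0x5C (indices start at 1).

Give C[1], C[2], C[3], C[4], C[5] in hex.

C[1] = 0x8F, C[2] = 0x0A, C[3] = 0xD1, C[4] = 0xA9, C[5] = 0xB8

CBC encryption: C_i = E(K, P_i ⊕ C_{i−1}), with C_{0} = IV.
C[1]: P[1] ⊕ 0xF4 = 0xC2; E(K, 0xC2) = 0x8F.
C[2]: P[2] ⊕ 0x8F = 0x47; E(K, 0x47) = 0x0A.
C[3]: P[3] ⊕ 0x0A = 0x9C; E(K, 0x9C) = 0xD1.
C[4]: P[4] ⊕ 0xD1 = 0xE4; E(K, 0xE4) = 0xA9.
C[5]: P[5] ⊕ 0xA9 = 0xF5; E(K, 0xF5) = 0xB8.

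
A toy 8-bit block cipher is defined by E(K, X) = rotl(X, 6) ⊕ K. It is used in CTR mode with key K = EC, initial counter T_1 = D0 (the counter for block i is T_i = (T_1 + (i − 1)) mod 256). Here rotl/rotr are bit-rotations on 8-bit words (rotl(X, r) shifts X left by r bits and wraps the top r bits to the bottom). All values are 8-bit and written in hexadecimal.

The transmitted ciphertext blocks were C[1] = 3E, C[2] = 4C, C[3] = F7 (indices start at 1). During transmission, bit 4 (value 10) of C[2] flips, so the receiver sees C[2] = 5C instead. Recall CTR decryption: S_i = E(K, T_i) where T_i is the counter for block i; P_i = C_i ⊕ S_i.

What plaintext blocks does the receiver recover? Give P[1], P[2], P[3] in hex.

Only C[2] changed, to 5C. In CTR, a change in C_i flips the same bit in P_i only; the keystream is unaffected. Decrypting the received ciphertext:
P[1]: T = D0, S = E(K, T) = D8; 3E ⊕ D8 = E6.
P[2]: T = D1, S = E(K, T) = 98; 5C ⊕ 98 = C4.
P[3]: T = D2, S = E(K, T) = 58; F7 ⊕ 58 = AF.
Blocks that differ from the original plaintext: P[2].

P[1] = E6, P[2] = C4, P[3] = AF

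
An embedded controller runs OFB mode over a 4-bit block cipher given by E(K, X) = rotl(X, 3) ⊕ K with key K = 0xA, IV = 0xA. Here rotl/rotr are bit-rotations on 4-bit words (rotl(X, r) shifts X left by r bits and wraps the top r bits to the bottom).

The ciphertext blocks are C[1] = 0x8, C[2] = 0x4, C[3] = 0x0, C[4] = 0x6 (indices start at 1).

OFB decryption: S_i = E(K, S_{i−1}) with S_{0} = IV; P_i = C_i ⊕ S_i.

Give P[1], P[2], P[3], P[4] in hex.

P[1]: S = E(K, 0xA) = 0xF; 0x8 ⊕ 0xF = 0x7.
P[2]: S = E(K, 0xF) = 0x5; 0x4 ⊕ 0x5 = 0x1.
P[3]: S = E(K, 0x5) = 0x0; 0x0 ⊕ 0x0 = 0x0.
P[4]: S = E(K, 0x0) = 0xA; 0x6 ⊕ 0xA = 0xC.

P[1] = 0x7, P[2] = 0x1, P[3] = 0x0, P[4] = 0xC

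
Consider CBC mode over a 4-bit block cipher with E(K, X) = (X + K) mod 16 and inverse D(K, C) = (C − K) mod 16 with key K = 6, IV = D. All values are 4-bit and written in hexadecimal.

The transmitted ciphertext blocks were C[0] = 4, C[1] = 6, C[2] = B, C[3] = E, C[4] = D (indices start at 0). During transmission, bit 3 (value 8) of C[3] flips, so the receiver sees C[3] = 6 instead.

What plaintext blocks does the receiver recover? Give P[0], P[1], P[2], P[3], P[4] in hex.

CBC decryption: P_i = D(K, C_i) ⊕ C_{i−1}, with C_{−1} = IV.
Only C[3] changed, to 6. In CBC, a change in C_i garbles P_i and flips the same bit in P_{i+1}. Decrypting the received ciphertext:
P[0]: D(K, 4) = E; E ⊕ D = 3.
P[1]: D(K, 6) = 0; 0 ⊕ 4 = 4.
P[2]: D(K, B) = 5; 5 ⊕ 6 = 3.
P[3]: D(K, 6) = 0; 0 ⊕ B = B.
P[4]: D(K, D) = 7; 7 ⊕ 6 = 1.
Blocks that differ from the original plaintext: P[3], P[4].

P[0] = 3, P[1] = 4, P[2] = 3, P[3] = B, P[4] = 1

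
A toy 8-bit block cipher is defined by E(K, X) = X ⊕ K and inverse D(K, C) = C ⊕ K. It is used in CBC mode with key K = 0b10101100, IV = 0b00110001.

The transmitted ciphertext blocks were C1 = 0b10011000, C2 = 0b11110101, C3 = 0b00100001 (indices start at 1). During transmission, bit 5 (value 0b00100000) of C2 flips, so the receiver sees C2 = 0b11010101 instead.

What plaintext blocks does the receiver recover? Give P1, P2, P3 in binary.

P1 = 0b00000101, P2 = 0b11100001, P3 = 0b01011000

CBC decryption: P_i = D(K, C_i) ⊕ C_{i−1}, with C_{0} = IV.
Only C2 changed, to 0b11010101. In CBC, a change in C_i garbles P_i and flips the same bit in P_{i+1}. Decrypting the received ciphertext:
P1: D(K, 0b10011000) = 0b00110100; 0b00110100 ⊕ 0b00110001 = 0b00000101.
P2: D(K, 0b11010101) = 0b01111001; 0b01111001 ⊕ 0b10011000 = 0b11100001.
P3: D(K, 0b00100001) = 0b10001101; 0b10001101 ⊕ 0b11010101 = 0b01011000.
Blocks that differ from the original plaintext: P2, P3.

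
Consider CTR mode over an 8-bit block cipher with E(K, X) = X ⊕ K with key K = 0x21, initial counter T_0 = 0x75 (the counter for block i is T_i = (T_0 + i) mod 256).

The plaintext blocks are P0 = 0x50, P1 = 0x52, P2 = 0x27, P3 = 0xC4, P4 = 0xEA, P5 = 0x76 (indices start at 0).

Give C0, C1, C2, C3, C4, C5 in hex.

CTR encryption: S_i = E(K, T_i) where T_i is the counter for block i; C_i = P_i ⊕ S_i.
C0: T = 0x75, S = E(K, T) = 0x54; 0x50 ⊕ 0x54 = 0x04.
C1: T = 0x76, S = E(K, T) = 0x57; 0x52 ⊕ 0x57 = 0x05.
C2: T = 0x77, S = E(K, T) = 0x56; 0x27 ⊕ 0x56 = 0x71.
C3: T = 0x78, S = E(K, T) = 0x59; 0xC4 ⊕ 0x59 = 0x9D.
C4: T = 0x79, S = E(K, T) = 0x58; 0xEA ⊕ 0x58 = 0xB2.
C5: T = 0x7A, S = E(K, T) = 0x5B; 0x76 ⊕ 0x5B = 0x2D.

C0 = 0x04, C1 = 0x05, C2 = 0x71, C3 = 0x9D, C4 = 0xB2, C5 = 0x2D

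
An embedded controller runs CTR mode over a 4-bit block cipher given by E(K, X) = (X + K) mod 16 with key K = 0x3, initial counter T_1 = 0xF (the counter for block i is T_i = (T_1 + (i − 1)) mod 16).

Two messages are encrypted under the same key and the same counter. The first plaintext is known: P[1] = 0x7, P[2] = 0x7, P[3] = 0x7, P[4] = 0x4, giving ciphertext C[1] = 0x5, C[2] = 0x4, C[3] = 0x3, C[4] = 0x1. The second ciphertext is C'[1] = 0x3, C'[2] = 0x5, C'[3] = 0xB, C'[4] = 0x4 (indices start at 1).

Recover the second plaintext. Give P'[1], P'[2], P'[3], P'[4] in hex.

P'[1] = 0x1, P'[2] = 0x6, P'[3] = 0xF, P'[4] = 0x1

In CTR with a reused counter, both messages share the same keystream S_i, so C_i ⊕ C'_i = P_i ⊕ P'_i and thus P'_i = P_i ⊕ C_i ⊕ C'_i.
P'[1]: 0x7 ⊕ 0x5 ⊕ 0x3 = 0x1.
P'[2]: 0x7 ⊕ 0x4 ⊕ 0x5 = 0x6.
P'[3]: 0x7 ⊕ 0x3 ⊕ 0xB = 0xF.
P'[4]: 0x4 ⊕ 0x1 ⊕ 0x4 = 0x1.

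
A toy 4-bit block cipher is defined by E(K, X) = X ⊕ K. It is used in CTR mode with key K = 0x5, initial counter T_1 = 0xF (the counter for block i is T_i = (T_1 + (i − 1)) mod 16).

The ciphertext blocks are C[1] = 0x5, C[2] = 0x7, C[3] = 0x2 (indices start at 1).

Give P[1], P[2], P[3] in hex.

P[1] = 0xF, P[2] = 0x2, P[3] = 0x6

CTR decryption: S_i = E(K, T_i) where T_i is the counter for block i; P_i = C_i ⊕ S_i.
P[1]: T = 0xF, S = E(K, T) = 0xA; 0x5 ⊕ 0xA = 0xF.
P[2]: T = 0x0, S = E(K, T) = 0x5; 0x7 ⊕ 0x5 = 0x2.
P[3]: T = 0x1, S = E(K, T) = 0x4; 0x2 ⊕ 0x4 = 0x6.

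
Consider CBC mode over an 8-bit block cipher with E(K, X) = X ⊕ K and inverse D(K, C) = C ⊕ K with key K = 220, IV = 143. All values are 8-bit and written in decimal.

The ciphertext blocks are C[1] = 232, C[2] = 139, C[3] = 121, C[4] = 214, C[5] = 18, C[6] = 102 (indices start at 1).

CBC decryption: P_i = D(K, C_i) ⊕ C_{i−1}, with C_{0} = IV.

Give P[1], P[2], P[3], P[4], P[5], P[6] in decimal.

P[1] = 187, P[2] = 191, P[3] = 46, P[4] = 115, P[5] = 24, P[6] = 168

P[1]: D(K, 232) = 52; 52 ⊕ 143 = 187.
P[2]: D(K, 139) = 87; 87 ⊕ 232 = 191.
P[3]: D(K, 121) = 165; 165 ⊕ 139 = 46.
P[4]: D(K, 214) = 10; 10 ⊕ 121 = 115.
P[5]: D(K, 18) = 206; 206 ⊕ 214 = 24.
P[6]: D(K, 102) = 186; 186 ⊕ 18 = 168.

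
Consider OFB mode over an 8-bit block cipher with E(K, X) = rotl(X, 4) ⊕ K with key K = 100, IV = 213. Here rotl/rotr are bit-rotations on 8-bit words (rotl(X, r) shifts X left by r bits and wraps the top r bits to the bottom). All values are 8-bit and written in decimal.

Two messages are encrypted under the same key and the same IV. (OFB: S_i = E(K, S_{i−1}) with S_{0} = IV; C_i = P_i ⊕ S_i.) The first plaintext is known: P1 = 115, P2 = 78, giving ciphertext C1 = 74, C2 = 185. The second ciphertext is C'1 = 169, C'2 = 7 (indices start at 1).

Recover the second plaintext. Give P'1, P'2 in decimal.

P'1 = 144, P'2 = 240

In OFB with a reused IV, both messages share the same keystream S_i, so C_i ⊕ C'_i = P_i ⊕ P'_i and thus P'_i = P_i ⊕ C_i ⊕ C'_i.
P'1: 115 ⊕ 74 ⊕ 169 = 144.
P'2: 78 ⊕ 185 ⊕ 7 = 240.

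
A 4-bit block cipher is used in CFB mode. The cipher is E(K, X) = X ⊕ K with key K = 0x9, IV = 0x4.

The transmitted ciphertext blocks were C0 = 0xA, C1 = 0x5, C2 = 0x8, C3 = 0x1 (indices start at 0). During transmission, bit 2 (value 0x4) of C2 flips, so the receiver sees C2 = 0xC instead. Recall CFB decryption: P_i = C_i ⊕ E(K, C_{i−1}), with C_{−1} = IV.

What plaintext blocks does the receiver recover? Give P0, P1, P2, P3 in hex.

Only C2 changed, to 0xC. In CFB, a change in C_i flips the same bit in P_i and garbles P_{i+1}. Decrypting the received ciphertext:
P0: E(K, 0x4) = 0xD; 0xA ⊕ 0xD = 0x7.
P1: E(K, 0xA) = 0x3; 0x5 ⊕ 0x3 = 0x6.
P2: E(K, 0x5) = 0xC; 0xC ⊕ 0xC = 0x0.
P3: E(K, 0xC) = 0x5; 0x1 ⊕ 0x5 = 0x4.
Blocks that differ from the original plaintext: P2, P3.

P0 = 0x7, P1 = 0x6, P2 = 0x0, P3 = 0x4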